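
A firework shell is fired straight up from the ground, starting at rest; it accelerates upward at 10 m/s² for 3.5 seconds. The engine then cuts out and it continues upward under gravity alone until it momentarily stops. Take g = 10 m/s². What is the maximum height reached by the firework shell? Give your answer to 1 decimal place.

122.5 m

Phase 1 (powered ascent): v₀ = 0 m/s, a = 10 m/s².
v = v₀ + at = 0 + (10)(3.5) = 35.0 m/s
Δx = v₀t + ½at² = 0·3.5 + 0.5·10·3.5² = 61.2 m

Phase 2 (coasting upward): v₀ = 35.0 m/s, a = -10 m/s².
v = v₀ + at → t = (0 − 35.0) / -10 = 3.50 s
v² = v₀² + 2aΔx → Δx = (0² − 35.0²)/(2·-10) = 61.2 m
Maximum height = 61.2 + 61.2 = 122 m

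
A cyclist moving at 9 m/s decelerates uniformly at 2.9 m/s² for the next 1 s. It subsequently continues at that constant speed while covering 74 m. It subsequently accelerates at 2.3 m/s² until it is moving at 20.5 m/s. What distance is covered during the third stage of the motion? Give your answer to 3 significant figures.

Phase 1 (decelerating): v₀ = 9.00 m/s, a = -2.9 m/s².
v = v₀ + at = 9.00 + (-2.9)(1) = 6.10 m/s
Δx = v₀t + ½at² = 9.00·1 + 0.5·-2.9·1² = 7.55 m

Phase 2 (constant speed): v₀ = 6.10 m/s, a = 0 m/s².
Constant speed: t = d/v = 74/6.10 = 12.1 s

Phase 3 (accelerating): v₀ = 6.10 m/s, a = 2.3 m/s².
v = v₀ + at → t = (20.5 − 6.10) / 2.3 = 6.26 s
v² = v₀² + 2aΔx → Δx = (20.5² − 6.10²)/(2·2.3) = 83.3 m
Distance in phase 3 = 83.3 m

83.3 m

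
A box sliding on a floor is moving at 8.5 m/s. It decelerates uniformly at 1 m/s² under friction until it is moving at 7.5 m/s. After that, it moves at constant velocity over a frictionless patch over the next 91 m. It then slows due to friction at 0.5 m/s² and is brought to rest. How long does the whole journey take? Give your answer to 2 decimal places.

Phase 1 (decelerating): v₀ = 8.50 m/s, a = -1 m/s².
v = v₀ + at → t = (7.5 − 8.50) / -1 = 1.00 s
v² = v₀² + 2aΔx → Δx = (7.5² − 8.50²)/(2·-1) = 8.00 m

Phase 2 (constant speed): v₀ = 7.50 m/s, a = 0 m/s².
Constant speed: t = d/v = 91/7.50 = 12.1 s

Phase 3 (decelerating): v₀ = 7.50 m/s, a = -0.5 m/s².
v = v₀ + at → t = (0 − 7.50) / -0.5 = 15.0 s
v² = v₀² + 2aΔx → Δx = (0² − 7.50²)/(2·-0.5) = 56.2 m
Total time = 1.00 + 12.1 + 15.0 = 28.1 s

28.13 s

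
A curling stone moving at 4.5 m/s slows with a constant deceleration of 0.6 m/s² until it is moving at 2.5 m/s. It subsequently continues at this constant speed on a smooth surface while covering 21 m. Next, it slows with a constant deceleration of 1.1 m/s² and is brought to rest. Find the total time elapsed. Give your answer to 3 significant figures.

Phase 1 (decelerating): v₀ = 4.50 m/s, a = -0.6 m/s².
v = v₀ + at → t = (2.5 − 4.50) / -0.6 = 3.33 s
v² = v₀² + 2aΔx → Δx = (2.5² − 4.50²)/(2·-0.6) = 11.7 m

Phase 2 (constant speed): v₀ = 2.50 m/s, a = 0 m/s².
Constant speed: t = d/v = 21/2.50 = 8.40 s

Phase 3 (decelerating): v₀ = 2.50 m/s, a = -1.1 m/s².
v = v₀ + at → t = (0 − 2.50) / -1.1 = 2.27 s
v² = v₀² + 2aΔx → Δx = (0² − 2.50²)/(2·-1.1) = 2.84 m
Total time = 3.33 + 8.40 + 2.27 = 14.0 s

14.0 s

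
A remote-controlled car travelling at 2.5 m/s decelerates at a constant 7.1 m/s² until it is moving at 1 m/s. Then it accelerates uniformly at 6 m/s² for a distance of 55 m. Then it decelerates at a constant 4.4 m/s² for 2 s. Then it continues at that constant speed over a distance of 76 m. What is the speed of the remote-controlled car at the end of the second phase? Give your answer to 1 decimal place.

Phase 1 (decelerating): v₀ = 2.50 m/s, a = -7.1 m/s².
v = v₀ + at → t = (1 − 2.50) / -7.1 = 0.211 s
v² = v₀² + 2aΔx → Δx = (1² − 2.50²)/(2·-7.1) = 0.370 m

Phase 2 (accelerating): v₀ = 1.00 m/s, a = 6 m/s².
v² = v₀² + 2aΔx = 1.00² + 2·6·55 = 661 → v = 25.7 m/s
t = (v − v₀)/a = (25.7 − 1.00)/6 = 4.12 s
Speed at end of phase 2 = 25.7 m/s

25.7 m/s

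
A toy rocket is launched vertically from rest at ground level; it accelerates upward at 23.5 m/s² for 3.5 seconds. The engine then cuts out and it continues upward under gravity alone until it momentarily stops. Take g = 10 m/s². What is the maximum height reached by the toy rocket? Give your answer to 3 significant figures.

482 m

Phase 1 (powered ascent): v₀ = 0 m/s, a = 23.5 m/s².
v = v₀ + at = 0 + (23.5)(3.5) = 82.2 m/s
Δx = v₀t + ½at² = 0·3.5 + 0.5·23.5·3.5² = 144 m

Phase 2 (coasting upward): v₀ = 82.2 m/s, a = -10 m/s².
v = v₀ + at → t = (0 − 82.2) / -10 = 8.22 s
v² = v₀² + 2aΔx → Δx = (0² − 82.2²)/(2·-10) = 338 m
Maximum height = 144 + 338 = 482 m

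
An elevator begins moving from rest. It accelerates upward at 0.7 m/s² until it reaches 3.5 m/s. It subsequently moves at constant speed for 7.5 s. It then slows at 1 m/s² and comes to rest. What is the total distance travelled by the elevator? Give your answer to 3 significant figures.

41.1 m

Phase 1 (accelerating): v₀ = 0 m/s, a = 0.7 m/s².
v = v₀ + at → t = (3.5 − 0) / 0.7 = 5.00 s
v² = v₀² + 2aΔx → Δx = (3.5² − 0²)/(2·0.7) = 8.75 m

Phase 2 (constant speed): v₀ = 3.50 m/s, a = 0 m/s².
v = v₀ + at = 3.50 + (0)(7.5) = 3.50 m/s
Δx = v₀t + ½at² = 3.50·7.5 + 0.5·0·7.5² = 26.2 m

Phase 3 (decelerating): v₀ = 3.50 m/s, a = -1 m/s².
v = v₀ + at → t = (0 − 3.50) / -1 = 3.50 s
v² = v₀² + 2aΔx → Δx = (0² − 3.50²)/(2·-1) = 6.12 m
Total distance = 8.75 + 26.2 + 6.12 = 41.1 m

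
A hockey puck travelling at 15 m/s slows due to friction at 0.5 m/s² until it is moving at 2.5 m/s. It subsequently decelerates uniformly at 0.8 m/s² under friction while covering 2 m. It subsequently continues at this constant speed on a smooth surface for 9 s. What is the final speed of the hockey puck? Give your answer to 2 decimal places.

Phase 1 (decelerating): v₀ = 15.0 m/s, a = -0.5 m/s².
v = v₀ + at → t = (2.5 − 15.0) / -0.5 = 25.0 s
v² = v₀² + 2aΔx → Δx = (2.5² − 15.0²)/(2·-0.5) = 219 m

Phase 2 (decelerating): v₀ = 2.50 m/s, a = -0.8 m/s².
v² = v₀² + 2aΔx = 2.50² + 2·-0.8·2 = 3.05 → v = 1.75 m/s
t = (v − v₀)/a = (1.75 − 2.50)/-0.8 = 0.942 s

Phase 3 (constant speed): v₀ = 1.75 m/s, a = 0 m/s².
v = v₀ + at = 1.75 + (0)(9) = 1.75 m/s
Δx = v₀t + ½at² = 1.75·9 + 0.5·0·9² = 15.7 m
Final speed = 1.75 m/s

1.75 m/s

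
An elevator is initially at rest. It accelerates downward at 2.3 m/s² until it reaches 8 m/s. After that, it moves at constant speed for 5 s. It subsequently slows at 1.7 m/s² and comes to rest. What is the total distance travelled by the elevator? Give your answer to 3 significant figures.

Phase 1 (accelerating): v₀ = 0 m/s, a = 2.3 m/s².
v = v₀ + at → t = (8 − 0) / 2.3 = 3.48 s
v² = v₀² + 2aΔx → Δx = (8² − 0²)/(2·2.3) = 13.9 m

Phase 2 (constant speed): v₀ = 8.00 m/s, a = 0 m/s².
v = v₀ + at = 8.00 + (0)(5) = 8.00 m/s
Δx = v₀t + ½at² = 8.00·5 + 0.5·0·5² = 40.0 m

Phase 3 (decelerating): v₀ = 8.00 m/s, a = -1.7 m/s².
v = v₀ + at → t = (0 − 8.00) / -1.7 = 4.71 s
v² = v₀² + 2aΔx → Δx = (0² − 8.00²)/(2·-1.7) = 18.8 m
Total distance = 13.9 + 40.0 + 18.8 = 72.7 m

72.7 m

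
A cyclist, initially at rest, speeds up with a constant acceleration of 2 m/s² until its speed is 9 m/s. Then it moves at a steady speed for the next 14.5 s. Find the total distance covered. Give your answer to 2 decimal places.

150.75 m

Phase 1 (accelerating): v₀ = 0 m/s, a = 2 m/s².
v = v₀ + at → t = (9 − 0) / 2 = 4.50 s
v² = v₀² + 2aΔx → Δx = (9² − 0²)/(2·2) = 20.2 m

Phase 2 (constant speed): v₀ = 9.00 m/s, a = 0 m/s².
v = v₀ + at = 9.00 + (0)(14.5) = 9.00 m/s
Δx = v₀t + ½at² = 9.00·14.5 + 0.5·0·14.5² = 130 m
Total distance = 20.2 + 130 = 151 m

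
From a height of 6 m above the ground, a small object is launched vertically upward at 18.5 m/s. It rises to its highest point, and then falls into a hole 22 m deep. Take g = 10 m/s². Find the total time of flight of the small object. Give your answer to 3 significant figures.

Phase 1 (rising): v₀ = 18.5 m/s, a = -10 m/s².
v = v₀ + at → t = (0 − 18.5) / -10 = 1.85 s
v² = v₀² + 2aΔx → Δx = (0² − 18.5²)/(2·-10) = 17.1 m

Phase 2 (falling): v₀ = 0 m/s, a = -10 m/s².
Falls 45.1 m from rest: t = √(2·45.1/10) = 3.00 s; v = g·t = 30.0 m/s.
Total time = 1.85 + 3.00 = 4.85 s

4.85 s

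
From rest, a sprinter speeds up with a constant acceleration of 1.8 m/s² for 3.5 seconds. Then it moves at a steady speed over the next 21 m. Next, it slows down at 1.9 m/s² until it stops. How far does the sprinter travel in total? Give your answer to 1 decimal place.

Phase 1 (accelerating): v₀ = 0 m/s, a = 1.8 m/s².
v = v₀ + at = 0 + (1.8)(3.5) = 6.30 m/s
Δx = v₀t + ½at² = 0·3.5 + 0.5·1.8·3.5² = 11.0 m

Phase 2 (constant speed): v₀ = 6.30 m/s, a = 0 m/s².
Constant speed: t = d/v = 21/6.30 = 3.33 s

Phase 3 (decelerating): v₀ = 6.30 m/s, a = -1.9 m/s².
v = v₀ + at → t = (0 − 6.30) / -1.9 = 3.32 s
v² = v₀² + 2aΔx → Δx = (0² − 6.30²)/(2·-1.9) = 10.4 m
Total distance = 11.0 + 21.0 + 10.4 = 42.5 m

42.5 m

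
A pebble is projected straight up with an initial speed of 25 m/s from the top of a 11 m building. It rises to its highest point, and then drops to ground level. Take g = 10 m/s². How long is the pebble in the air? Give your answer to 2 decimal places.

Phase 1 (rising): v₀ = 25.0 m/s, a = -10 m/s².
v = v₀ + at → t = (0 − 25.0) / -10 = 2.50 s
v² = v₀² + 2aΔx → Δx = (0² − 25.0²)/(2·-10) = 31.2 m

Phase 2 (falling): v₀ = 0 m/s, a = -10 m/s².
Falls 42.2 m from rest: t = √(2·42.2/10) = 2.91 s; v = g·t = 29.1 m/s.
Total time = 2.50 + 2.91 = 5.41 s

5.41 s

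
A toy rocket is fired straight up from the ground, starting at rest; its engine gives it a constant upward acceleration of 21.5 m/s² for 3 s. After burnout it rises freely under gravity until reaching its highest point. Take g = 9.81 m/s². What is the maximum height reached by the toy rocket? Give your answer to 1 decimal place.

Phase 1 (powered ascent): v₀ = 0 m/s, a = 21.5 m/s².
v = v₀ + at = 0 + (21.5)(3) = 64.5 m/s
Δx = v₀t + ½at² = 0·3 + 0.5·21.5·3² = 96.8 m

Phase 2 (coasting upward): v₀ = 64.5 m/s, a = -9.81 m/s².
v = v₀ + at → t = (0 − 64.5) / -9.81 = 6.57 s
v² = v₀² + 2aΔx → Δx = (0² − 64.5²)/(2·-9.81) = 212 m
Maximum height = 96.8 + 212 = 309 m

308.8 m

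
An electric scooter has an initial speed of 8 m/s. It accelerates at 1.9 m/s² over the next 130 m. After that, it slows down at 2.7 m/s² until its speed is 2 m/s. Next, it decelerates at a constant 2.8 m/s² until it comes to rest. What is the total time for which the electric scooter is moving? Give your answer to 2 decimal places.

Phase 1 (accelerating): v₀ = 8.00 m/s, a = 1.9 m/s².
v² = v₀² + 2aΔx = 8.00² + 2·1.9·130 = 558 → v = 23.6 m/s
t = (v − v₀)/a = (23.6 − 8.00)/1.9 = 8.22 s

Phase 2 (decelerating): v₀ = 23.6 m/s, a = -2.7 m/s².
v = v₀ + at → t = (2 − 23.6) / -2.7 = 8.01 s
v² = v₀² + 2aΔx → Δx = (2² − 23.6²)/(2·-2.7) = 103 m

Phase 3 (decelerating): v₀ = 2.00 m/s, a = -2.8 m/s².
v = v₀ + at → t = (0 − 2.00) / -2.8 = 0.714 s
v² = v₀² + 2aΔx → Δx = (0² − 2.00²)/(2·-2.8) = 0.714 m
Total time = 8.22 + 8.01 + 0.714 = 16.9 s

16.94 s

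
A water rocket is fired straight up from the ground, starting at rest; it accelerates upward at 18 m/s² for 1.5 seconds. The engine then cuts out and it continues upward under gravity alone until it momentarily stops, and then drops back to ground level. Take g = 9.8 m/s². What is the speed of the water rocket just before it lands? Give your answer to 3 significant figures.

33.6 m/s

Phase 1 (powered ascent): v₀ = 0 m/s, a = 18 m/s².
v = v₀ + at = 0 + (18)(1.5) = 27.0 m/s
Δx = v₀t + ½at² = 0·1.5 + 0.5·18·1.5² = 20.2 m

Phase 2 (coasting upward): v₀ = 27.0 m/s, a = -9.8 m/s².
v = v₀ + at → t = (0 − 27.0) / -9.8 = 2.76 s
v² = v₀² + 2aΔx → Δx = (0² − 27.0²)/(2·-9.8) = 37.2 m

Phase 3 (free fall): v₀ = 0 m/s, a = -9.8 m/s².
Falls 57.4 m from rest: t = √(2·57.4/9.8) = 3.42 s; v = g·t = 33.6 m/s.
Impact speed = 33.6 m/s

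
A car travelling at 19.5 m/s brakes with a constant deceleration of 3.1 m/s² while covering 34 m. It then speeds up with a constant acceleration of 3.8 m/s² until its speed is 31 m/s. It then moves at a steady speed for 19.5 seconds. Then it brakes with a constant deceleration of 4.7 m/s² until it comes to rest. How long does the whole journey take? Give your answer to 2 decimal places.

Phase 1 (decelerating): v₀ = 19.5 m/s, a = -3.1 m/s².
v² = v₀² + 2aΔx = 19.5² + 2·-3.1·34 = 169 → v = 13.0 m/s
t = (v − v₀)/a = (13.0 − 19.5)/-3.1 = 2.09 s

Phase 2 (accelerating): v₀ = 13.0 m/s, a = 3.8 m/s².
v = v₀ + at → t = (31 − 13.0) / 3.8 = 4.73 s
v² = v₀² + 2aΔx → Δx = (31² − 13.0²)/(2·3.8) = 104 m

Phase 3 (constant speed): v₀ = 31.0 m/s, a = 0 m/s².
v = v₀ + at = 31.0 + (0)(19.5) = 31.0 m/s
Δx = v₀t + ½at² = 31.0·19.5 + 0.5·0·19.5² = 604 m

Phase 4 (decelerating): v₀ = 31.0 m/s, a = -4.7 m/s².
v = v₀ + at → t = (0 − 31.0) / -4.7 = 6.60 s
v² = v₀² + 2aΔx → Δx = (0² − 31.0²)/(2·-4.7) = 102 m
Total time = 2.09 + 4.73 + 19.5 + 6.60 = 32.9 s

32.92 s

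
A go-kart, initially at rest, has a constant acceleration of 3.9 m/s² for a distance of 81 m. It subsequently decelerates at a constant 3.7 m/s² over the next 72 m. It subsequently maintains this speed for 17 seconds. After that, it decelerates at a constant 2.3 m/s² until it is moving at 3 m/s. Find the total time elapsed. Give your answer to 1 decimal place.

Phase 1 (accelerating): v₀ = 0 m/s, a = 3.9 m/s².
v² = v₀² + 2aΔx = 0² + 2·3.9·81 = 632 → v = 25.1 m/s
t = (v − v₀)/a = (25.1 − 0)/3.9 = 6.45 s

Phase 2 (decelerating): v₀ = 25.1 m/s, a = -3.7 m/s².
v² = v₀² + 2aΔx = 25.1² + 2·-3.7·72 = 99.0 → v = 9.95 m/s
t = (v − v₀)/a = (9.95 − 25.1)/-3.7 = 4.10 s

Phase 3 (constant speed): v₀ = 9.95 m/s, a = 0 m/s².
v = v₀ + at = 9.95 + (0)(17) = 9.95 m/s
Δx = v₀t + ½at² = 9.95·17 + 0.5·0·17² = 169 m

Phase 4 (decelerating): v₀ = 9.95 m/s, a = -2.3 m/s².
v = v₀ + at → t = (3 − 9.95) / -2.3 = 3.02 s
v² = v₀² + 2aΔx → Δx = (3² − 9.95²)/(2·-2.3) = 19.6 m
Total time = 6.45 + 4.10 + 17.0 + 3.02 = 30.6 s

30.6 s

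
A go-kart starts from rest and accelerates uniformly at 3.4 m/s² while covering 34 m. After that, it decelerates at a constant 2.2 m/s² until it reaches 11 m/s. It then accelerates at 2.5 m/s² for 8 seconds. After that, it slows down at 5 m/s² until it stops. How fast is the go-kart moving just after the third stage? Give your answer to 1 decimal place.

31.0 m/s

Phase 1 (accelerating): v₀ = 0 m/s, a = 3.4 m/s².
v² = v₀² + 2aΔx = 0² + 2·3.4·34 = 231 → v = 15.2 m/s
t = (v − v₀)/a = (15.2 − 0)/3.4 = 4.47 s

Phase 2 (decelerating): v₀ = 15.2 m/s, a = -2.2 m/s².
v = v₀ + at → t = (11 − 15.2) / -2.2 = 1.91 s
v² = v₀² + 2aΔx → Δx = (11² − 15.2²)/(2·-2.2) = 25.0 m

Phase 3 (accelerating): v₀ = 11.0 m/s, a = 2.5 m/s².
v = v₀ + at = 11.0 + (2.5)(8) = 31.0 m/s
Δx = v₀t + ½at² = 11.0·8 + 0.5·2.5·8² = 168 m
Speed at end of phase 3 = 31.0 m/s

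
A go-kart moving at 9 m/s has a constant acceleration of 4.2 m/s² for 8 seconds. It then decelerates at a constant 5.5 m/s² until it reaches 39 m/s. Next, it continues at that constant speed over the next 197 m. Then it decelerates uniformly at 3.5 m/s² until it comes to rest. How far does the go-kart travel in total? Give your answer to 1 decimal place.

Phase 1 (accelerating): v₀ = 9.00 m/s, a = 4.2 m/s².
v = v₀ + at = 9.00 + (4.2)(8) = 42.6 m/s
Δx = v₀t + ½at² = 9.00·8 + 0.5·4.2·8² = 206 m

Phase 2 (decelerating): v₀ = 42.6 m/s, a = -5.5 m/s².
v = v₀ + at → t = (39 − 42.6) / -5.5 = 0.655 s
v² = v₀² + 2aΔx → Δx = (39² − 42.6²)/(2·-5.5) = 26.7 m

Phase 3 (constant speed): v₀ = 39.0 m/s, a = 0 m/s².
Constant speed: t = d/v = 197/39.0 = 5.05 s

Phase 4 (decelerating): v₀ = 39.0 m/s, a = -3.5 m/s².
v = v₀ + at → t = (0 − 39.0) / -3.5 = 11.1 s
v² = v₀² + 2aΔx → Δx = (0² − 39.0²)/(2·-3.5) = 217 m
Total distance = 206 + 26.7 + 197 + 217 = 647 m

647.4 m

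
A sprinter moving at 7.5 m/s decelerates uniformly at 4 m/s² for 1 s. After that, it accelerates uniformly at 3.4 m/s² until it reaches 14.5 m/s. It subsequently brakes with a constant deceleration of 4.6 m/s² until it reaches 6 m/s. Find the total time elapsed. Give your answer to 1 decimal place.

Phase 1 (decelerating): v₀ = 7.50 m/s, a = -4 m/s².
v = v₀ + at = 7.50 + (-4)(1) = 3.50 m/s
Δx = v₀t + ½at² = 7.50·1 + 0.5·-4·1² = 5.50 m

Phase 2 (accelerating): v₀ = 3.50 m/s, a = 3.4 m/s².
v = v₀ + at → t = (14.5 − 3.50) / 3.4 = 3.24 s
v² = v₀² + 2aΔx → Δx = (14.5² − 3.50²)/(2·3.4) = 29.1 m

Phase 3 (decelerating): v₀ = 14.5 m/s, a = -4.6 m/s².
v = v₀ + at → t = (6 − 14.5) / -4.6 = 1.85 s
v² = v₀² + 2aΔx → Δx = (6² − 14.5²)/(2·-4.6) = 18.9 m
Total time = 1.00 + 3.24 + 1.85 = 6.08 s

6.1 s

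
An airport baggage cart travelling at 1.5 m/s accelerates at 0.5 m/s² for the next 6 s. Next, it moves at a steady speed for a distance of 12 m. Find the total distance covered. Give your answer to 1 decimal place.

Phase 1 (accelerating): v₀ = 1.50 m/s, a = 0.5 m/s².
v = v₀ + at = 1.50 + (0.5)(6) = 4.50 m/s
Δx = v₀t + ½at² = 1.50·6 + 0.5·0.5·6² = 18.0 m

Phase 2 (constant speed): v₀ = 4.50 m/s, a = 0 m/s².
Constant speed: t = d/v = 12/4.50 = 2.67 s
Total distance = 18.0 + 12.0 = 30.0 m

30.0 m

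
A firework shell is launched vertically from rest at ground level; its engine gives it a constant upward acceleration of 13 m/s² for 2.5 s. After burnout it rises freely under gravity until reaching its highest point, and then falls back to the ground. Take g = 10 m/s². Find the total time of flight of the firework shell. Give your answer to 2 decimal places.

Phase 1 (powered ascent): v₀ = 0 m/s, a = 13 m/s².
v = v₀ + at = 0 + (13)(2.5) = 32.5 m/s
Δx = v₀t + ½at² = 0·2.5 + 0.5·13·2.5² = 40.6 m

Phase 2 (coasting upward): v₀ = 32.5 m/s, a = -10 m/s².
v = v₀ + at → t = (0 − 32.5) / -10 = 3.25 s
v² = v₀² + 2aΔx → Δx = (0² − 32.5²)/(2·-10) = 52.8 m

Phase 3 (free fall): v₀ = 0 m/s, a = -10 m/s².
Falls 93.4 m from rest: t = √(2·93.4/10) = 4.32 s; v = g·t = 43.2 m/s.
Total time = 2.50 + 3.25 + 4.32 = 10.1 s

10.07 s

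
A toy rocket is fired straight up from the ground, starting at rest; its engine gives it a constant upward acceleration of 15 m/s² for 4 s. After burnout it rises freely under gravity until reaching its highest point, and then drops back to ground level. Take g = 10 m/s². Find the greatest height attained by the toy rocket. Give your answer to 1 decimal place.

Phase 1 (powered ascent): v₀ = 0 m/s, a = 15 m/s².
v = v₀ + at = 0 + (15)(4) = 60.0 m/s
Δx = v₀t + ½at² = 0·4 + 0.5·15·4² = 120 m

Phase 2 (coasting upward): v₀ = 60.0 m/s, a = -10 m/s².
v = v₀ + at → t = (0 − 60.0) / -10 = 6.00 s
v² = v₀² + 2aΔx → Δx = (0² − 60.0²)/(2·-10) = 180 m
Maximum height = 120 + 180 = 300 m

300.0 m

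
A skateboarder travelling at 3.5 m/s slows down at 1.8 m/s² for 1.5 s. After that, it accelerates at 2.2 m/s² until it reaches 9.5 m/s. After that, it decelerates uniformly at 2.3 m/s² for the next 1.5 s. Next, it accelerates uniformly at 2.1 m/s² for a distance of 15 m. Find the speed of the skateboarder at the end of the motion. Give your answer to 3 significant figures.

Phase 1 (decelerating): v₀ = 3.50 m/s, a = -1.8 m/s².
v = v₀ + at = 3.50 + (-1.8)(1.5) = 0.800 m/s
Δx = v₀t + ½at² = 3.50·1.5 + 0.5·-1.8·1.5² = 3.22 m

Phase 2 (accelerating): v₀ = 0.800 m/s, a = 2.2 m/s².
v = v₀ + at → t = (9.5 − 0.800) / 2.2 = 3.95 s
v² = v₀² + 2aΔx → Δx = (9.5² − 0.800²)/(2·2.2) = 20.4 m

Phase 3 (decelerating): v₀ = 9.50 m/s, a = -2.3 m/s².
v = v₀ + at = 9.50 + (-2.3)(1.5) = 6.05 m/s
Δx = v₀t + ½at² = 9.50·1.5 + 0.5·-2.3·1.5² = 11.7 m

Phase 4 (accelerating): v₀ = 6.05 m/s, a = 2.1 m/s².
v² = v₀² + 2aΔx = 6.05² + 2·2.1·15 = 99.6 → v = 9.98 m/s
t = (v − v₀)/a = (9.98 − 6.05)/2.1 = 1.87 s
Final speed = 9.98 m/s

9.98 m/s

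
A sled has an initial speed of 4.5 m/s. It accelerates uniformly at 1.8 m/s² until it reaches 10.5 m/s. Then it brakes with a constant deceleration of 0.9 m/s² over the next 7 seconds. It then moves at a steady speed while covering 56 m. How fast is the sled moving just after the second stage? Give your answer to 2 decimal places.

Phase 1 (accelerating): v₀ = 4.50 m/s, a = 1.8 m/s².
v = v₀ + at → t = (10.5 − 4.50) / 1.8 = 3.33 s
v² = v₀² + 2aΔx → Δx = (10.5² − 4.50²)/(2·1.8) = 25.0 m

Phase 2 (decelerating): v₀ = 10.5 m/s, a = -0.9 m/s².
v = v₀ + at = 10.5 + (-0.9)(7) = 4.20 m/s
Δx = v₀t + ½at² = 10.5·7 + 0.5·-0.9·7² = 51.5 m
Speed at end of phase 2 = 4.20 m/s

4.20 m/s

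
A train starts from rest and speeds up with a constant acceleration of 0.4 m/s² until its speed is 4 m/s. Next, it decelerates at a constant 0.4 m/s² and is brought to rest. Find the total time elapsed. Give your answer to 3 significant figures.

Phase 1 (accelerating): v₀ = 0 m/s, a = 0.4 m/s².
v = v₀ + at → t = (4 − 0) / 0.4 = 10.0 s
v² = v₀² + 2aΔx → Δx = (4² − 0²)/(2·0.4) = 20.0 m

Phase 2 (decelerating): v₀ = 4.00 m/s, a = -0.4 m/s².
v = v₀ + at → t = (0 − 4.00) / -0.4 = 10.0 s
v² = v₀² + 2aΔx → Δx = (0² − 4.00²)/(2·-0.4) = 20.0 m
Total time = 10.0 + 10.0 = 20.0 s

20.0 s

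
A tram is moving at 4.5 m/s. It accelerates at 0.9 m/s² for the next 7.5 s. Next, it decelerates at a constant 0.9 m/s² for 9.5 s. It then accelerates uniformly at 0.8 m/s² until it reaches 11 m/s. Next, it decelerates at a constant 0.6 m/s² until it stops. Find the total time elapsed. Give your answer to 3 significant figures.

Phase 1 (accelerating): v₀ = 4.50 m/s, a = 0.9 m/s².
v = v₀ + at = 4.50 + (0.9)(7.5) = 11.2 m/s
Δx = v₀t + ½at² = 4.50·7.5 + 0.5·0.9·7.5² = 59.1 m

Phase 2 (decelerating): v₀ = 11.2 m/s, a = -0.9 m/s².
v = v₀ + at = 11.2 + (-0.9)(9.5) = 2.70 m/s
Δx = v₀t + ½at² = 11.2·9.5 + 0.5·-0.9·9.5² = 66.3 m

Phase 3 (accelerating): v₀ = 2.70 m/s, a = 0.8 m/s².
v = v₀ + at → t = (11 − 2.70) / 0.8 = 10.4 s
v² = v₀² + 2aΔx → Δx = (11² − 2.70²)/(2·0.8) = 71.1 m

Phase 4 (decelerating): v₀ = 11.0 m/s, a = -0.6 m/s².
v = v₀ + at → t = (0 − 11.0) / -0.6 = 18.3 s
v² = v₀² + 2aΔx → Δx = (0² − 11.0²)/(2·-0.6) = 101 m
Total time = 7.50 + 9.50 + 10.4 + 18.3 = 45.7 s

45.7 s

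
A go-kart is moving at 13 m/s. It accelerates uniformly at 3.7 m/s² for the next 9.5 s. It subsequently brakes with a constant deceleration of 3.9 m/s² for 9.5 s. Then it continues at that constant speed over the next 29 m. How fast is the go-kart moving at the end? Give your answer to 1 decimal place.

11.1 m/s

Phase 1 (accelerating): v₀ = 13.0 m/s, a = 3.7 m/s².
v = v₀ + at = 13.0 + (3.7)(9.5) = 48.1 m/s
Δx = v₀t + ½at² = 13.0·9.5 + 0.5·3.7·9.5² = 290 m

Phase 2 (decelerating): v₀ = 48.1 m/s, a = -3.9 m/s².
v = v₀ + at = 48.1 + (-3.9)(9.5) = 11.1 m/s
Δx = v₀t + ½at² = 48.1·9.5 + 0.5·-3.9·9.5² = 281 m

Phase 3 (constant speed): v₀ = 11.1 m/s, a = 0 m/s².
Constant speed: t = d/v = 29/11.1 = 2.61 s
Final speed = 11.1 m/s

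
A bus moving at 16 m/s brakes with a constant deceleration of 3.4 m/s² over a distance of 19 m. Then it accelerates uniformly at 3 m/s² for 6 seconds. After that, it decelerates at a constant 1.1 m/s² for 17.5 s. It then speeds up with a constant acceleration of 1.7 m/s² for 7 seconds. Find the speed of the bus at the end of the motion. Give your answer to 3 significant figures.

21.9 m/s

Phase 1 (decelerating): v₀ = 16.0 m/s, a = -3.4 m/s².
v² = v₀² + 2aΔx = 16.0² + 2·-3.4·19 = 127 → v = 11.3 m/s
t = (v − v₀)/a = (11.3 − 16.0)/-3.4 = 1.39 s

Phase 2 (accelerating): v₀ = 11.3 m/s, a = 3 m/s².
v = v₀ + at = 11.3 + (3)(6) = 29.3 m/s
Δx = v₀t + ½at² = 11.3·6 + 0.5·3·6² = 122 m

Phase 3 (decelerating): v₀ = 29.3 m/s, a = -1.1 m/s².
v = v₀ + at = 29.3 + (-1.1)(17.5) = 10.0 m/s
Δx = v₀t + ½at² = 29.3·17.5 + 0.5·-1.1·17.5² = 344 m

Phase 4 (accelerating): v₀ = 10.0 m/s, a = 1.7 m/s².
v = v₀ + at = 10.0 + (1.7)(7) = 21.9 m/s
Δx = v₀t + ½at² = 10.0·7 + 0.5·1.7·7² = 112 m
Final speed = 21.9 m/s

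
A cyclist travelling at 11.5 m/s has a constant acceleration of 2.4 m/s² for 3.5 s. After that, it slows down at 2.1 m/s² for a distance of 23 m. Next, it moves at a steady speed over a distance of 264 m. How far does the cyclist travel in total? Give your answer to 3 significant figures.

Phase 1 (accelerating): v₀ = 11.5 m/s, a = 2.4 m/s².
v = v₀ + at = 11.5 + (2.4)(3.5) = 19.9 m/s
Δx = v₀t + ½at² = 11.5·3.5 + 0.5·2.4·3.5² = 55.0 m

Phase 2 (decelerating): v₀ = 19.9 m/s, a = -2.1 m/s².
v² = v₀² + 2aΔx = 19.9² + 2·-2.1·23 = 299 → v = 17.3 m/s
t = (v − v₀)/a = (17.3 − 19.9)/-2.1 = 1.24 s

Phase 3 (constant speed): v₀ = 17.3 m/s, a = 0 m/s².
Constant speed: t = d/v = 264/17.3 = 15.3 s
Total distance = 55.0 + 23.0 + 264 = 342 m

342 m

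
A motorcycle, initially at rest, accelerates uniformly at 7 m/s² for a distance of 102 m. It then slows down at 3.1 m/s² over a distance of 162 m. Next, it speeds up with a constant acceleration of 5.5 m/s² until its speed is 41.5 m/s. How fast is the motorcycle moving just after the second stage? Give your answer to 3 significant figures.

Phase 1 (accelerating): v₀ = 0 m/s, a = 7 m/s².
v² = v₀² + 2aΔx = 0² + 2·7·102 = 1430 → v = 37.8 m/s
t = (v − v₀)/a = (37.8 − 0)/7 = 5.40 s

Phase 2 (decelerating): v₀ = 37.8 m/s, a = -3.1 m/s².
v² = v₀² + 2aΔx = 37.8² + 2·-3.1·162 = 424 → v = 20.6 m/s
t = (v − v₀)/a = (20.6 − 37.8)/-3.1 = 5.55 s
Speed at end of phase 2 = 20.6 m/s

20.6 m/s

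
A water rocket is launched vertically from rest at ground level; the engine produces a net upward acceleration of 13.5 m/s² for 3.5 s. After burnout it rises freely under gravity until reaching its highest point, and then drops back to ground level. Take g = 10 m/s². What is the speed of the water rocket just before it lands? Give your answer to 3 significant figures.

Phase 1 (powered ascent): v₀ = 0 m/s, a = 13.5 m/s².
v = v₀ + at = 0 + (13.5)(3.5) = 47.2 m/s
Δx = v₀t + ½at² = 0·3.5 + 0.5·13.5·3.5² = 82.7 m

Phase 2 (coasting upward): v₀ = 47.2 m/s, a = -10 m/s².
v = v₀ + at → t = (0 − 47.2) / -10 = 4.72 s
v² = v₀² + 2aΔx → Δx = (0² − 47.2²)/(2·-10) = 112 m

Phase 3 (free fall): v₀ = 0 m/s, a = -10 m/s².
Falls 194 m from rest: t = √(2·194/10) = 6.23 s; v = g·t = 62.3 m/s.
Impact speed = 62.3 m/s

62.3 m/s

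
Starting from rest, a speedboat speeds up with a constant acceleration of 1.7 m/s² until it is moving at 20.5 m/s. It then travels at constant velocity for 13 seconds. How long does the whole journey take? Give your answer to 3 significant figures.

Phase 1 (accelerating): v₀ = 0 m/s, a = 1.7 m/s².
v = v₀ + at → t = (20.5 − 0) / 1.7 = 12.1 s
v² = v₀² + 2aΔx → Δx = (20.5² − 0²)/(2·1.7) = 124 m

Phase 2 (constant speed): v₀ = 20.5 m/s, a = 0 m/s².
v = v₀ + at = 20.5 + (0)(13) = 20.5 m/s
Δx = v₀t + ½at² = 20.5·13 + 0.5·0·13² = 266 m
Total time = 12.1 + 13.0 = 25.1 s

25.1 s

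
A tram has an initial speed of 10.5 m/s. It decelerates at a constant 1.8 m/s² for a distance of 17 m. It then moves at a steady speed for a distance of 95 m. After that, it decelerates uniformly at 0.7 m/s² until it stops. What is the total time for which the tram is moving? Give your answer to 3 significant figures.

Phase 1 (decelerating): v₀ = 10.5 m/s, a = -1.8 m/s².
v² = v₀² + 2aΔx = 10.5² + 2·-1.8·17 = 49.0 → v = 7.00 m/s
t = (v − v₀)/a = (7.00 − 10.5)/-1.8 = 1.94 s

Phase 2 (constant speed): v₀ = 7.00 m/s, a = 0 m/s².
Constant speed: t = d/v = 95/7.00 = 13.6 s

Phase 3 (decelerating): v₀ = 7.00 m/s, a = -0.7 m/s².
v = v₀ + at → t = (0 − 7.00) / -0.7 = 10.0 s
v² = v₀² + 2aΔx → Δx = (0² − 7.00²)/(2·-0.7) = 35.0 m
Total time = 1.94 + 13.6 + 10.0 = 25.5 s

25.5 s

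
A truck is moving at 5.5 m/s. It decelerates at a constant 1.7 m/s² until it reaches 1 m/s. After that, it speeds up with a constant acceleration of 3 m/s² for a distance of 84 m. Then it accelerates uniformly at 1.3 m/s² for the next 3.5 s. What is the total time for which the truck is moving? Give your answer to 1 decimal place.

Phase 1 (decelerating): v₀ = 5.50 m/s, a = -1.7 m/s².
v = v₀ + at → t = (1 − 5.50) / -1.7 = 2.65 s
v² = v₀² + 2aΔx → Δx = (1² − 5.50²)/(2·-1.7) = 8.60 m

Phase 2 (accelerating): v₀ = 1.00 m/s, a = 3 m/s².
v² = v₀² + 2aΔx = 1.00² + 2·3·84 = 505 → v = 22.5 m/s
t = (v − v₀)/a = (22.5 − 1.00)/3 = 7.16 s

Phase 3 (accelerating): v₀ = 22.5 m/s, a = 1.3 m/s².
v = v₀ + at = 22.5 + (1.3)(3.5) = 27.0 m/s
Δx = v₀t + ½at² = 22.5·3.5 + 0.5·1.3·3.5² = 86.6 m
Total time = 2.65 + 7.16 + 3.50 = 13.3 s

13.3 s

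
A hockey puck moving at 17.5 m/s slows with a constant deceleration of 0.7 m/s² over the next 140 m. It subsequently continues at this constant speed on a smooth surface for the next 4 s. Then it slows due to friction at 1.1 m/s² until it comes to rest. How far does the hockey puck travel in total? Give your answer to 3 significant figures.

232 m

Phase 1 (decelerating): v₀ = 17.5 m/s, a = -0.7 m/s².
v² = v₀² + 2aΔx = 17.5² + 2·-0.7·140 = 110 → v = 10.5 m/s
t = (v − v₀)/a = (10.5 − 17.5)/-0.7 = 10.0 s

Phase 2 (constant speed): v₀ = 10.5 m/s, a = 0 m/s².
v = v₀ + at = 10.5 + (0)(4) = 10.5 m/s
Δx = v₀t + ½at² = 10.5·4 + 0.5·0·4² = 42.0 m

Phase 3 (decelerating): v₀ = 10.5 m/s, a = -1.1 m/s².
v = v₀ + at → t = (0 − 10.5) / -1.1 = 9.55 s
v² = v₀² + 2aΔx → Δx = (0² − 10.5²)/(2·-1.1) = 50.1 m
Total distance = 140 + 42.0 + 50.1 = 232 m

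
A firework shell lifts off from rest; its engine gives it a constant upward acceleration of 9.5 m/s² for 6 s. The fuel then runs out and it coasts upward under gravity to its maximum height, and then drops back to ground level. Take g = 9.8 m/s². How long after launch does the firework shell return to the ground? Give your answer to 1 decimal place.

20.1 s

Phase 1 (powered ascent): v₀ = 0 m/s, a = 9.5 m/s².
v = v₀ + at = 0 + (9.5)(6) = 57.0 m/s
Δx = v₀t + ½at² = 0·6 + 0.5·9.5·6² = 171 m

Phase 2 (coasting upward): v₀ = 57.0 m/s, a = -9.8 m/s².
v = v₀ + at → t = (0 − 57.0) / -9.8 = 5.82 s
v² = v₀² + 2aΔx → Δx = (0² − 57.0²)/(2·-9.8) = 166 m

Phase 3 (free fall): v₀ = 0 m/s, a = -9.8 m/s².
Falls 337 m from rest: t = √(2·337/9.8) = 8.29 s; v = g·t = 81.2 m/s.
Total time = 6.00 + 5.82 + 8.29 = 20.1 s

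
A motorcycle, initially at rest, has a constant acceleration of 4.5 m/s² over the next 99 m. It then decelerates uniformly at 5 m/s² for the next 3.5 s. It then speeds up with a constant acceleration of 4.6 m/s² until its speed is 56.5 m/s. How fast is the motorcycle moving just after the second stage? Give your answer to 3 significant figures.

Phase 1 (accelerating): v₀ = 0 m/s, a = 4.5 m/s².
v² = v₀² + 2aΔx = 0² + 2·4.5·99 = 891 → v = 29.8 m/s
t = (v − v₀)/a = (29.8 − 0)/4.5 = 6.63 s

Phase 2 (decelerating): v₀ = 29.8 m/s, a = -5 m/s².
v = v₀ + at = 29.8 + (-5)(3.5) = 12.3 m/s
Δx = v₀t + ½at² = 29.8·3.5 + 0.5·-5·3.5² = 73.8 m
Speed at end of phase 2 = 12.3 m/s

12.3 m/s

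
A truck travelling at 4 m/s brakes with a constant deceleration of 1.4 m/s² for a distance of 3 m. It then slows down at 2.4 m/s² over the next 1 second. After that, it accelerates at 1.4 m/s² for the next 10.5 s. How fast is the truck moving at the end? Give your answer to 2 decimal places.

Phase 1 (decelerating): v₀ = 4.00 m/s, a = -1.4 m/s².
v² = v₀² + 2aΔx = 4.00² + 2·-1.4·3 = 7.60 → v = 2.76 m/s
t = (v − v₀)/a = (2.76 − 4.00)/-1.4 = 0.888 s

Phase 2 (decelerating): v₀ = 2.76 m/s, a = -2.4 m/s².
v = v₀ + at = 2.76 + (-2.4)(1) = 0.357 m/s
Δx = v₀t + ½at² = 2.76·1 + 0.5·-2.4·1² = 1.56 m

Phase 3 (accelerating): v₀ = 0.357 m/s, a = 1.4 m/s².
v = v₀ + at = 0.357 + (1.4)(10.5) = 15.1 m/s
Δx = v₀t + ½at² = 0.357·10.5 + 0.5·1.4·10.5² = 80.9 m
Final speed = 15.1 m/s

15.06 m/s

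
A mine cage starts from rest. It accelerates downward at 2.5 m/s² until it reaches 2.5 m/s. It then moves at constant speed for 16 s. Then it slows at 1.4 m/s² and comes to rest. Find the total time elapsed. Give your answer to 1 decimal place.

18.8 s

Phase 1 (accelerating): v₀ = 0 m/s, a = 2.5 m/s².
v = v₀ + at → t = (2.5 − 0) / 2.5 = 1.00 s
v² = v₀² + 2aΔx → Δx = (2.5² − 0²)/(2·2.5) = 1.25 m

Phase 2 (constant speed): v₀ = 2.50 m/s, a = 0 m/s².
v = v₀ + at = 2.50 + (0)(16) = 2.50 m/s
Δx = v₀t + ½at² = 2.50·16 + 0.5·0·16² = 40.0 m

Phase 3 (decelerating): v₀ = 2.50 m/s, a = -1.4 m/s².
v = v₀ + at → t = (0 − 2.50) / -1.4 = 1.79 s
v² = v₀² + 2aΔx → Δx = (0² − 2.50²)/(2·-1.4) = 2.23 m
Total time = 1.00 + 16.0 + 1.79 = 18.8 s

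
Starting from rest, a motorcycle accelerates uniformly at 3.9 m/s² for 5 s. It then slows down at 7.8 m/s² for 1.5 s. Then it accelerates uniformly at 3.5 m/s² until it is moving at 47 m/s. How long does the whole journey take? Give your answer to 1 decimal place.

Phase 1 (accelerating): v₀ = 0 m/s, a = 3.9 m/s².
v = v₀ + at = 0 + (3.9)(5) = 19.5 m/s
Δx = v₀t + ½at² = 0·5 + 0.5·3.9·5² = 48.8 m

Phase 2 (decelerating): v₀ = 19.5 m/s, a = -7.8 m/s².
v = v₀ + at = 19.5 + (-7.8)(1.5) = 7.80 m/s
Δx = v₀t + ½at² = 19.5·1.5 + 0.5·-7.8·1.5² = 20.5 m

Phase 3 (accelerating): v₀ = 7.80 m/s, a = 3.5 m/s².
v = v₀ + at → t = (47 − 7.80) / 3.5 = 11.2 s
v² = v₀² + 2aΔx → Δx = (47² − 7.80²)/(2·3.5) = 307 m
Total time = 5.00 + 1.50 + 11.2 = 17.7 s

17.7 s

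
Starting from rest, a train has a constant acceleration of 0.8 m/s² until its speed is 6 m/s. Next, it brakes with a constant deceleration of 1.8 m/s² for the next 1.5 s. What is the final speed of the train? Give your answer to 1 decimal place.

Phase 1 (accelerating): v₀ = 0 m/s, a = 0.8 m/s².
v = v₀ + at → t = (6 − 0) / 0.8 = 7.50 s
v² = v₀² + 2aΔx → Δx = (6² − 0²)/(2·0.8) = 22.5 m

Phase 2 (decelerating): v₀ = 6.00 m/s, a = -1.8 m/s².
v = v₀ + at = 6.00 + (-1.8)(1.5) = 3.30 m/s
Δx = v₀t + ½at² = 6.00·1.5 + 0.5·-1.8·1.5² = 6.97 m
Final speed = 3.30 m/s

3.3 m/s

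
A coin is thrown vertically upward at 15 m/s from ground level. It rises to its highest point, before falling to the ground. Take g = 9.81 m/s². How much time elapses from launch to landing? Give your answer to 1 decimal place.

3.1 s

Phase 1 (rising): v₀ = 15.0 m/s, a = -9.81 m/s².
v = v₀ + at → t = (0 − 15.0) / -9.81 = 1.53 s
v² = v₀² + 2aΔx → Δx = (0² − 15.0²)/(2·-9.81) = 11.5 m

Phase 2 (falling): v₀ = 0 m/s, a = -9.81 m/s².
Falls 11.5 m from rest: t = √(2·11.5/9.81) = 1.53 s; v = g·t = 15.0 m/s.
Total time = 1.53 + 1.53 = 3.06 s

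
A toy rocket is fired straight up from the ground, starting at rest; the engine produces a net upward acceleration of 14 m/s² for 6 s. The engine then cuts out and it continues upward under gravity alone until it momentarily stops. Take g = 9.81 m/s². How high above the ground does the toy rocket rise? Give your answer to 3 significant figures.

612 m

Phase 1 (powered ascent): v₀ = 0 m/s, a = 14 m/s².
v = v₀ + at = 0 + (14)(6) = 84.0 m/s
Δx = v₀t + ½at² = 0·6 + 0.5·14·6² = 252 m

Phase 2 (coasting upward): v₀ = 84.0 m/s, a = -9.81 m/s².
v = v₀ + at → t = (0 − 84.0) / -9.81 = 8.56 s
v² = v₀² + 2aΔx → Δx = (0² − 84.0²)/(2·-9.81) = 360 m
Maximum height = 252 + 360 = 612 m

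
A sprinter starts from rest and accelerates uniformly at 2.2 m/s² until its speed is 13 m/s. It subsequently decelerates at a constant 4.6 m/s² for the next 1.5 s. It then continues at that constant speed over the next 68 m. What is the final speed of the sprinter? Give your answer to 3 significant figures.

6.10 m/s

Phase 1 (accelerating): v₀ = 0 m/s, a = 2.2 m/s².
v = v₀ + at → t = (13 − 0) / 2.2 = 5.91 s
v² = v₀² + 2aΔx → Δx = (13² − 0²)/(2·2.2) = 38.4 m

Phase 2 (decelerating): v₀ = 13.0 m/s, a = -4.6 m/s².
v = v₀ + at = 13.0 + (-4.6)(1.5) = 6.10 m/s
Δx = v₀t + ½at² = 13.0·1.5 + 0.5·-4.6·1.5² = 14.3 m

Phase 3 (constant speed): v₀ = 6.10 m/s, a = 0 m/s².
Constant speed: t = d/v = 68/6.10 = 11.1 s
Final speed = 6.10 m/s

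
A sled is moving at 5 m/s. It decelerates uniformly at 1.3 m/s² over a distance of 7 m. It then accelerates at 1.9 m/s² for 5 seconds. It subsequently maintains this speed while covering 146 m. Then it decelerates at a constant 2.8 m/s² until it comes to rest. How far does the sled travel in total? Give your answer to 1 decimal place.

216.0 m

Phase 1 (decelerating): v₀ = 5.00 m/s, a = -1.3 m/s².
v² = v₀² + 2aΔx = 5.00² + 2·-1.3·7 = 6.80 → v = 2.61 m/s
t = (v − v₀)/a = (2.61 − 5.00)/-1.3 = 1.84 s

Phase 2 (accelerating): v₀ = 2.61 m/s, a = 1.9 m/s².
v = v₀ + at = 2.61 + (1.9)(5) = 12.1 m/s
Δx = v₀t + ½at² = 2.61·5 + 0.5·1.9·5² = 36.8 m

Phase 3 (constant speed): v₀ = 12.1 m/s, a = 0 m/s².
Constant speed: t = d/v = 146/12.1 = 12.1 s

Phase 4 (decelerating): v₀ = 12.1 m/s, a = -2.8 m/s².
v = v₀ + at → t = (0 − 12.1) / -2.8 = 4.32 s
v² = v₀² + 2aΔx → Δx = (0² − 12.1²)/(2·-2.8) = 26.2 m
Total distance = 7.00 + 36.8 + 146 + 26.2 = 216 m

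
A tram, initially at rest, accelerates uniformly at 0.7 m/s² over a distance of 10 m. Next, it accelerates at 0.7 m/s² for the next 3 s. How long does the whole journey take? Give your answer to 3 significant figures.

Phase 1 (accelerating): v₀ = 0 m/s, a = 0.7 m/s².
v² = v₀² + 2aΔx = 0² + 2·0.7·10 = 14.0 → v = 3.74 m/s
t = (v − v₀)/a = (3.74 − 0)/0.7 = 5.35 s

Phase 2 (accelerating): v₀ = 3.74 m/s, a = 0.7 m/s².
v = v₀ + at = 3.74 + (0.7)(3) = 5.84 m/s
Δx = v₀t + ½at² = 3.74·3 + 0.5·0.7·3² = 14.4 m
Total time = 5.35 + 3.00 = 8.35 s

8.35 s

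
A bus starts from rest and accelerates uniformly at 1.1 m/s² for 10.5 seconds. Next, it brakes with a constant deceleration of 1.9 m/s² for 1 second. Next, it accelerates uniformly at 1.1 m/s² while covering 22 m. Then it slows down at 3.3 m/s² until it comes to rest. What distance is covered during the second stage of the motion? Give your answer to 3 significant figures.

10.6 m

Phase 1 (accelerating): v₀ = 0 m/s, a = 1.1 m/s².
v = v₀ + at = 0 + (1.1)(10.5) = 11.6 m/s
Δx = v₀t + ½at² = 0·10.5 + 0.5·1.1·10.5² = 60.6 m

Phase 2 (decelerating): v₀ = 11.6 m/s, a = -1.9 m/s².
v = v₀ + at = 11.6 + (-1.9)(1) = 9.65 m/s
Δx = v₀t + ½at² = 11.6·1 + 0.5·-1.9·1² = 10.6 m
Distance in phase 2 = 10.6 m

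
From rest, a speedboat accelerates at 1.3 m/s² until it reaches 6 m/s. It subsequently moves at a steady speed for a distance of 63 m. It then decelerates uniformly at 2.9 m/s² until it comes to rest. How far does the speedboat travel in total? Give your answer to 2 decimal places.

83.05 m

Phase 1 (accelerating): v₀ = 0 m/s, a = 1.3 m/s².
v = v₀ + at → t = (6 − 0) / 1.3 = 4.62 s
v² = v₀² + 2aΔx → Δx = (6² − 0²)/(2·1.3) = 13.8 m

Phase 2 (constant speed): v₀ = 6.00 m/s, a = 0 m/s².
Constant speed: t = d/v = 63/6.00 = 10.5 s

Phase 3 (decelerating): v₀ = 6.00 m/s, a = -2.9 m/s².
v = v₀ + at → t = (0 − 6.00) / -2.9 = 2.07 s
v² = v₀² + 2aΔx → Δx = (0² − 6.00²)/(2·-2.9) = 6.21 m
Total distance = 13.8 + 63.0 + 6.21 = 83.1 m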